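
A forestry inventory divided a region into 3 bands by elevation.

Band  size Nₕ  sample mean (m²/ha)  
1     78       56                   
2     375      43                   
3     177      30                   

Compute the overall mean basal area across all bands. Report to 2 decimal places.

40.96

N = 78 + 375 + 177 = 630.
Overall mean = Σ (Nₕ/N)·x̄ₕ — weight by population share, not a simple average.
Σ Nₕx̄ₕ = 78·56 + 375·43 + 177·30 = 4368 + 16125 + 5310 = 25803.
Divide by N: 25803 / 630 = 40.9571... → 40.96.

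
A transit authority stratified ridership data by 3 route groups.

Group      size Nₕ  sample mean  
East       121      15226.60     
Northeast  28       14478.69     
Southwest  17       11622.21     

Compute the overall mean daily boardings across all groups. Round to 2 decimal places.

14731.32

x̄_st = (Σ Nₕx̄ₕ) / (Σ Nₕ) = (121·15226.60 + 28·14478.69 + 17·11622.21) / 166
= 2445399.49 / 166 = 14731.3222... → 14731.32.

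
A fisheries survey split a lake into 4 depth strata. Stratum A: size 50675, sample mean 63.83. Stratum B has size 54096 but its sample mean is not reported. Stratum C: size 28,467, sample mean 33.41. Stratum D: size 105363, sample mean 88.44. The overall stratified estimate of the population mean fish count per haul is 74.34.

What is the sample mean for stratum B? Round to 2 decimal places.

N = 50675 + 54096 + 28467 + 105363 = 238601.
Overall total = μ·N = 74.34·238601 = 17737598.34.
Subtract the known strata: 50675·63.83 + 28467·33.41 + 105363·88.44 = 13503971.44.
Remaining total for stratum B: 17737598.34 − 13503971.44 = 4233626.9.
Divide by its size: 4233626.9 / 54096 = 78.2614... → 78.26.

78.26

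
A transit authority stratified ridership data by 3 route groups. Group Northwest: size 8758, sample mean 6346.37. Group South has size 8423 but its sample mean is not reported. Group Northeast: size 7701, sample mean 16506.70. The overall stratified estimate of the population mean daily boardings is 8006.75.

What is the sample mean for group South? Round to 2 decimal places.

Σ Nₕx̄ₕ = N·μ, so 8423·x̄_South = 24882·8006.75 − (8758·6346.37 + 7701·16506.70).
= 199223953.5 − 182699605.16 = 16524348.34.
x̄_South = 16524348.34 / 8423 = 1961.8127... → 1961.81.

1961.81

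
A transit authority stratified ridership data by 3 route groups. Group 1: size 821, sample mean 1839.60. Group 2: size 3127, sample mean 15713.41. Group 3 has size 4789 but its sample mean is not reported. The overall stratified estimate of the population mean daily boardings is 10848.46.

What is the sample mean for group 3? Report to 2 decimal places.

9216.30

Σ Nₕx̄ₕ = N·μ, so 4789·x̄_3 = 8737·10848.46 − (821·1839.60 + 3127·15713.41).
= 94782995.02 − 50646144.67 = 44136850.35.
x̄_3 = 44136850.35 / 4789 = 9216.2978... → 9216.30.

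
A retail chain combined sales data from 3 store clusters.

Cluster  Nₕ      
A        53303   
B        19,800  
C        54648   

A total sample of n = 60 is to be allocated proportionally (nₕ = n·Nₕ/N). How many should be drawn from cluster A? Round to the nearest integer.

N = 53303 + 19800 + 54648 = 127751.
n_A = 60·53303/127751 = 25.034... → 25.

25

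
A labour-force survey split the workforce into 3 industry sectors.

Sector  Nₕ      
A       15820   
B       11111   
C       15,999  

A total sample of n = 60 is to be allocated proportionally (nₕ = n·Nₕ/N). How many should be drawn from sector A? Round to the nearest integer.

N = 15820 + 11111 + 15999 = 42930.
n_A = 60·15820/42930 = 22.110... → 22.

22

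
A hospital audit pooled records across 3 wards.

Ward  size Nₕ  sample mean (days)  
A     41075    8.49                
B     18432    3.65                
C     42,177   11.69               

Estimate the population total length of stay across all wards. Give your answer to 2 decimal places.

A: 41075·8.49 = 348726.75
B: 18432·3.65 = 67276.8
C: 42177·11.69 = 493049.13
τ̂ = Σ Nₕx̄ₕ = 909052.68.

909052.68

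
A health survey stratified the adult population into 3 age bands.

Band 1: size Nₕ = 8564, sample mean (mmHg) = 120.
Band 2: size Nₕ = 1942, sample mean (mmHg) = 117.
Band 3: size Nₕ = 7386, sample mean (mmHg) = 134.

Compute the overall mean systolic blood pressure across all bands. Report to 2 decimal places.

125.45

x̄_st = (Σ Nₕx̄ₕ) / (Σ Nₕ) = (8564·120 + 1942·117 + 7386·134) / 17892
= 2244618 / 17892 = 125.4537... → 125.45.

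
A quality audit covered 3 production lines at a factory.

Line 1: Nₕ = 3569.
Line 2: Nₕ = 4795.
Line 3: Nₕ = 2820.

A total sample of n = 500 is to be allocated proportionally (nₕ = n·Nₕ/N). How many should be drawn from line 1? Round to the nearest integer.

160

Share of line 1 = 3569/11184 = 0.31912.
Allocate 500 × 0.31912 = 159.558... → 160.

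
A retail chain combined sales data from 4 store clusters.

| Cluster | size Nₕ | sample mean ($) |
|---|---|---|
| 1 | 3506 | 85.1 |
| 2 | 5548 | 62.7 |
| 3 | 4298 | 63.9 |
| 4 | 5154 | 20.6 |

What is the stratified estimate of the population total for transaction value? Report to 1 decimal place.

1027034.8

Estimate total by summing Nₕ·x̄ₕ over strata.
3506·85.1 + 5548·62.7 + 4298·63.9 + 5154·20.6 = 298360.6 + 347859.6 + 274642.2 + 106172.4 = 1027034.8.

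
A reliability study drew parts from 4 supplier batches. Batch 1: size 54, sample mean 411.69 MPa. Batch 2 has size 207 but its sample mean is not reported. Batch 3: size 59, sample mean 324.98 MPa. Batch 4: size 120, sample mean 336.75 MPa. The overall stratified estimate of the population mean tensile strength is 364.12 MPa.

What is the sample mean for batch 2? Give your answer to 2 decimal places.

Σ Nₕx̄ₕ = N·μ, so 207·x̄_2 = 440·364.12 − (54·411.69 + 59·324.98 + 120·336.75).
= 160212.8 − 81815.08 = 78397.72.
x̄_2 = 78397.72 / 207 = 378.7329... → 378.73.

378.73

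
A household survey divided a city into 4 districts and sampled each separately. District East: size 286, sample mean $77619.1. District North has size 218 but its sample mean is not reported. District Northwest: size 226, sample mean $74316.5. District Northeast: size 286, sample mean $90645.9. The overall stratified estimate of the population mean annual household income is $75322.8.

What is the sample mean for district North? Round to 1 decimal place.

Σ Nₕx̄ₕ = N·μ, so 218·x̄_North = 1016·75322.8 − (286·77619.1 + 226·74316.5 + 286·90645.9).
= 76527964.8 − 64919319 = 11608645.8.
x̄_North = 11608645.8 / 218 = 53250.669... → 53250.7.

53250.7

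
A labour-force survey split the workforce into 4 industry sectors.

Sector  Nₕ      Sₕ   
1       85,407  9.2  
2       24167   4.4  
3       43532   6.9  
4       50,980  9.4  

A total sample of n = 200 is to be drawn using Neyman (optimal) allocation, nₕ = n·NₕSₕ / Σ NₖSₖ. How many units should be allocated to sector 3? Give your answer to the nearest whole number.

1: NₕSₕ = 85407·9.2 = 785744.4
2: NₕSₕ = 24167·4.4 = 106334.8
3: NₕSₕ = 43532·6.9 = 300370.8
4: NₕSₕ = 50980·9.4 = 479212
Σ NₕSₕ = 1671662.
n_3 = 200·300370.8/1671662 = 35.937... → 36.

36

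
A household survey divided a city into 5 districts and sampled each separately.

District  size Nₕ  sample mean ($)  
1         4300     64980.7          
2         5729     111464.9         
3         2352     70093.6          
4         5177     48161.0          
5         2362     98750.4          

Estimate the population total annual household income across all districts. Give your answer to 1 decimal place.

Population total = Σ Nₕ·x̄ₕ (each stratum's size times its mean).
4300·64980.7 + 5729·111464.9 + 2352·70093.6 + 5177·48161.0 + 2362·98750.4 = 279417010 + 638582412.1 + 164860147.2 + 249329497 + 233248444.8 = 1565437511.1.

1565437511.1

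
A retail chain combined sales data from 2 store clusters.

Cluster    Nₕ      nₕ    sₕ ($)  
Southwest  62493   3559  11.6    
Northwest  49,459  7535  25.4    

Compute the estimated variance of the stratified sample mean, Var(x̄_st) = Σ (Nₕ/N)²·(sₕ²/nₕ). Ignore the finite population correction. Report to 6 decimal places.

0.028492

N = 111952. Term for each stratum: Wₕ²sₕ²/nₕ.
Var(x̄_st) = 0.011781132 + 0.016711334 = 0.028492466 → 0.028492.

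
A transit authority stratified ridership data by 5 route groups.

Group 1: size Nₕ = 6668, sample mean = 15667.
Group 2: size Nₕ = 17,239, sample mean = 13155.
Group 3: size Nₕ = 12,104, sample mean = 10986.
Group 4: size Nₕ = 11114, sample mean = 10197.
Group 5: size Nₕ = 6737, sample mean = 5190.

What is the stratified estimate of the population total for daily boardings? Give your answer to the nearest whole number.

612515633

1: 6668·15667 = 104467556
2: 17239·13155 = 226779045
3: 12104·10986 = 132974544
4: 11114·10197 = 113329458
5: 6737·5190 = 34965030
τ̂ = Σ Nₕx̄ₕ = 612515633.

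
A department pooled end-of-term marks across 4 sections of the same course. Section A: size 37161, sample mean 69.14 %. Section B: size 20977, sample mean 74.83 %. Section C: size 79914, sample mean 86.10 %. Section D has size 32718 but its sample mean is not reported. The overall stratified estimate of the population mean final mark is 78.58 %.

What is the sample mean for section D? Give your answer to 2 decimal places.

73.34

N = 37161 + 20977 + 79914 + 32718 = 170770.
Overall total = μ·N = 78.58·170770 = 13419106.6.
Subtract the known strata: 37161·69.14 + 20977·74.83 + 79914·86.10 = 11019615.85.
Remaining total for section D: 13419106.6 − 11019615.85 = 2399490.75.
Divide by its size: 2399490.75 / 32718 = 73.3386... → 73.34.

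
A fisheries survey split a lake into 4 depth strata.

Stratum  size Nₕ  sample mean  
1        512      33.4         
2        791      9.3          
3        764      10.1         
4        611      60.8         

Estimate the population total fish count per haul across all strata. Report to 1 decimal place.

69322.3

1: 512·33.4 = 17100.8
2: 791·9.3 = 7356.3
3: 764·10.1 = 7716.4
4: 611·60.8 = 37148.8
τ̂ = Σ Nₕx̄ₕ = 69322.3.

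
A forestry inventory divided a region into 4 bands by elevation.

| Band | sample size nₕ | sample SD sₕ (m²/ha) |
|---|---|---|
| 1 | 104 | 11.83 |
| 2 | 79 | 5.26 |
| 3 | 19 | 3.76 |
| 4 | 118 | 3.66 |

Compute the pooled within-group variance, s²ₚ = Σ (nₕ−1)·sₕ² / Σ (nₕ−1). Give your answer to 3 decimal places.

Degrees of freedom: 103 + 78 + 18 + 117 = 316.
Σ(nₕ−1)sₕ² = 103·139.9489 + 78·27.6676 + 18·14.1376 + 117·13.3956 = 18394.5715.
s²ₚ = 18394.5715 / 316 = 58.21067... → 58.211.

58.211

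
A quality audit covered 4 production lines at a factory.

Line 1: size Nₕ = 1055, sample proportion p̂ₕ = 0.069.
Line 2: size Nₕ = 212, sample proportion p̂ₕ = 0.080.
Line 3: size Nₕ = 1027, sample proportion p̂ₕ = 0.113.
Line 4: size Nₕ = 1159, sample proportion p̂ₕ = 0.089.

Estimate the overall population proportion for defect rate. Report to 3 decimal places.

Wₕ = Nₕ/N with N = 3453: 0.3055, 0.0614, 0.2974, 0.3357.
p̂_st = 0.3055·0.069 + 0.0614·0.080 + 0.2974·0.113 + 0.3357·0.089 ≈ 0.08947... → 0.089.

0.089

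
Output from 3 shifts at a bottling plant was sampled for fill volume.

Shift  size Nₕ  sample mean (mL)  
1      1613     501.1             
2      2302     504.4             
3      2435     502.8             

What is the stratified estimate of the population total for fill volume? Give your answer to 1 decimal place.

3193721.1

1: 1613·501.1 = 808274.3
2: 2302·504.4 = 1161128.8
3: 2435·502.8 = 1224318
τ̂ = Σ Nₕx̄ₕ = 3193721.1.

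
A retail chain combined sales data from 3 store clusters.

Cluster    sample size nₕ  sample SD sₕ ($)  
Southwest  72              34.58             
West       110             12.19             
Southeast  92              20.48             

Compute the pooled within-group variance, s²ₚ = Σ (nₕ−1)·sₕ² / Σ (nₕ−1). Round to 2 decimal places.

Southwest: (72−1)·34.58² = 71·1195.7764 = 84900.1244
West: (110−1)·12.19² = 109·148.5961 = 16196.9749
Southeast: (92−1)·20.48² = 91·419.4304 = 38168.1664
Numerator = 139265.2657; denominator = Σ(nₕ−1) = 271.
s²ₚ = 139265.2657/271 = 513.8940... → 513.89.

513.89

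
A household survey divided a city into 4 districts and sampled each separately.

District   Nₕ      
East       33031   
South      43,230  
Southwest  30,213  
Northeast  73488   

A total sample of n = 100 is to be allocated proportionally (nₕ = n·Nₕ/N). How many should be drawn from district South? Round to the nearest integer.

24

Share of district South = 43230/179962 = 0.24022.
Allocate 100 × 0.24022 = 24.022... → 24.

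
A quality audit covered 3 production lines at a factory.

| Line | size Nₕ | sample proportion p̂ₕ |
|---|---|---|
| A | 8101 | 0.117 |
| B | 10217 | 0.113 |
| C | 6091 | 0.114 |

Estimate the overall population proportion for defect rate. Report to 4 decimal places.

N = 8101 + 10217 + 6091 = 24409.
Overall proportion = Σ (Nₕ/N)·p̂ₕ.
Σ Nₕp̂ₕ = 947.817 + 1154.521 + 694.374 = 2796.712.
2796.712 / 24409 = 0.114577... → 0.1146.

0.1146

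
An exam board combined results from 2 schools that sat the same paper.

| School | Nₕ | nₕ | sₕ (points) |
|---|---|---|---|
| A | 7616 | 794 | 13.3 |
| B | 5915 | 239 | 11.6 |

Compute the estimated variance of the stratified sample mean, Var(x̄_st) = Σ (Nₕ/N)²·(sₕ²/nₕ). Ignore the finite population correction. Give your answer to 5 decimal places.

0.17817

N = 13531. Term for each stratum: Wₕ²sₕ²/nₕ.
Var(x̄_st) = 0.07057922 + 0.10758898 = 0.17816820 → 0.17817.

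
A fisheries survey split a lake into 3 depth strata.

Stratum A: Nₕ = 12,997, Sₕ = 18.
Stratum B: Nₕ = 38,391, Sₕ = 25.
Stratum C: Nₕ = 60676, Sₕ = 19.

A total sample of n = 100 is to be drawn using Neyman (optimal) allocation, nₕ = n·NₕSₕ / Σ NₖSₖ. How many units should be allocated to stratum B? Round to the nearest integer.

Σ NₕSₕ = 12997·18 + 38391·25 + 60676·19 = 2346565.
Share for B: 959775/2346565 = 0.40901.
n_B = 100 × 0.40901 = 40.901... → 41.

41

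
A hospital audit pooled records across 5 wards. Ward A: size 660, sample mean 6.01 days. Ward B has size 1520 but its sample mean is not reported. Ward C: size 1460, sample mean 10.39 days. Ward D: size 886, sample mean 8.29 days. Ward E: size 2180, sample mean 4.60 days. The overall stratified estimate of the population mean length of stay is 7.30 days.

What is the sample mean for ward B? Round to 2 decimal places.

8.19

N = 660 + 1520 + 1460 + 886 + 2180 = 6706.
Overall total = μ·N = 7.30·6706 = 48953.8.
Subtract the known strata: 660·6.01 + 1460·10.39 + 886·8.29 + 2180·4.60 = 36508.94.
Remaining total for ward B: 48953.8 − 36508.94 = 12444.86.
Divide by its size: 12444.86 / 1520 = 8.1874... → 8.19.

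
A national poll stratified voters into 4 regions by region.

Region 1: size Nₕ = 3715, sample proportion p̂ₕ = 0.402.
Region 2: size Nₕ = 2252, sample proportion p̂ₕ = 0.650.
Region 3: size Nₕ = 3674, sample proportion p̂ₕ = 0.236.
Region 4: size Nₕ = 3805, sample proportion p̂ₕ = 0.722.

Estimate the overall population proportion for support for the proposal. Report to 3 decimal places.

0.489

Wₕ = Nₕ/N with N = 13446: 0.2763, 0.1675, 0.2732, 0.2830.
p̂_st = 0.2763·0.402 + 0.1675·0.650 + 0.2732·0.236 + 0.2830·0.722 ≈ 0.48873... → 0.489.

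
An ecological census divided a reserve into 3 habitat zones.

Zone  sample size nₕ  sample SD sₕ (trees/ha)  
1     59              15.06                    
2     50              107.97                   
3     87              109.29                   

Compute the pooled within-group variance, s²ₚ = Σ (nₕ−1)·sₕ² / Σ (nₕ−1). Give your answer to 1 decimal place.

8350.2

1: (59−1)·15.06² = 58·226.8036 = 13154.6088
2: (50−1)·107.97² = 49·11657.5209 = 571218.5241
3: (87−1)·109.29² = 86·11944.3041 = 1027210.1526
Numerator = 1611583.2855; denominator = Σ(nₕ−1) = 193.
s²ₚ = 1611583.2855/193 = 8350.172... → 8350.2.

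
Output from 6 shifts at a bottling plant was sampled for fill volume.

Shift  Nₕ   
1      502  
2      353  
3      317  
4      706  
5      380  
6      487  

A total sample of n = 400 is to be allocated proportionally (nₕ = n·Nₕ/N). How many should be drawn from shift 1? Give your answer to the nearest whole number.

73

N = 502 + 353 + 317 + 706 + 380 + 487 = 2745.
n_1 = 400·502/2745 = 73.151... → 73.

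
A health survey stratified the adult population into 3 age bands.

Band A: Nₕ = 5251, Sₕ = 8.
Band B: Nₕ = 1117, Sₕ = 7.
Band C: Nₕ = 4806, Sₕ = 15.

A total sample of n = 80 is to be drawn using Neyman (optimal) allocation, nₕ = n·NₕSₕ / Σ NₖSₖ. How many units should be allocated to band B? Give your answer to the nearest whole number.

A: NₕSₕ = 5251·8 = 42008
B: NₕSₕ = 1117·7 = 7819
C: NₕSₕ = 4806·15 = 72090
Σ NₕSₕ = 121917.
n_B = 80·7819/121917 = 5.131... → 5.

5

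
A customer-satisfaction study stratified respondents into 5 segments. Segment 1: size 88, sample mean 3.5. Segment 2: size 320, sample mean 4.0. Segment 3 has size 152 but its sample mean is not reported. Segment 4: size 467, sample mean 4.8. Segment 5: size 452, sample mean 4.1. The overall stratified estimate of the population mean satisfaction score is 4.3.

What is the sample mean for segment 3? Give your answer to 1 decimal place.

4.5

Σ Nₕx̄ₕ = N·μ, so 152·x̄_3 = 1479·4.3 − (88·3.5 + 320·4.0 + 467·4.8 + 452·4.1).
= 6359.7 − 5682.8 = 676.9.
x̄_3 = 676.9 / 152 = 4.453... → 4.5.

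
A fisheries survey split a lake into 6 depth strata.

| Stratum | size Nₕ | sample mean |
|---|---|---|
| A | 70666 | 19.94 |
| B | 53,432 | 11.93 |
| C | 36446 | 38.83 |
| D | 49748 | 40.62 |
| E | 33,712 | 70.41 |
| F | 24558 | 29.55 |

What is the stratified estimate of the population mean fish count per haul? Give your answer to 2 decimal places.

N = 70666 + 53432 + 36446 + 49748 + 33712 + 24558 = 268562.
Weight each subgroup mean by Nₕ/N and sum.
Σ Nₕx̄ₕ = 70666·19.94 + 53432·11.93 + 36446·38.83 + 49748·40.62 + 33712·70.41 + 24558·29.55 = 1409080.04 + 637443.76 + 1415198.18 + 2020763.76 + 2373661.92 + 725688.9 = 8581836.56.
Divide by N: 8581836.56 / 268562 = 31.9548... → 31.95.

31.95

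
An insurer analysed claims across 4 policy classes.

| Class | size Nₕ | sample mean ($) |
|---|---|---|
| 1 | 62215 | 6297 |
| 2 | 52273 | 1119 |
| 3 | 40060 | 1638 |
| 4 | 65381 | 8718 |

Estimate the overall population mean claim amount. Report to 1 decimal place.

4937.4

N = 219929; weights Wₕ = Nₕ/N = (0.2829, 0.2377, 0.1821, 0.2973).
x̄_st = Σ Wₕ·x̄ₕ = 0.2829·6297 + 0.2377·1119 + 0.1821·1638 + 0.2973·8718 ≈ 4937.372...
→ 4937.4.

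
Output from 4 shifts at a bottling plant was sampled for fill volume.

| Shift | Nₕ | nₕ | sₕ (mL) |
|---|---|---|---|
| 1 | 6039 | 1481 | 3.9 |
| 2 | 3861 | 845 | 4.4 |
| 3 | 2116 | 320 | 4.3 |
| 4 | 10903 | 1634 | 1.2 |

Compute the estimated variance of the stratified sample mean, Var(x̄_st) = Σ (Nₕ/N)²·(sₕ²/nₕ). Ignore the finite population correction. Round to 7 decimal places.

N = 22919. Term for each stratum: Wₕ²sₕ²/nₕ.
Var(x̄_st) = 0.0007130383 + 0.0006502149 + 0.0004925235 + 0.0001994395 = 0.0020552162 → 0.0020552.

0.0020552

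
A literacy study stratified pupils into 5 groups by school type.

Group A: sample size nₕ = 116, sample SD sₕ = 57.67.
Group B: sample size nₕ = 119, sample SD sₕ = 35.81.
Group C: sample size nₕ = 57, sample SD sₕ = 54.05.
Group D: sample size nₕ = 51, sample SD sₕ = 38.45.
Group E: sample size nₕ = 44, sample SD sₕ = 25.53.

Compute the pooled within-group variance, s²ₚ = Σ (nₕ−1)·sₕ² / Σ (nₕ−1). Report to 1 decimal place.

A: (116−1)·57.67² = 115·3325.8289 = 382470.3235
B: (119−1)·35.81² = 118·1282.3561 = 151318.0198
C: (57−1)·54.05² = 56·2921.4025 = 163598.54
D: (51−1)·38.45² = 50·1478.4025 = 73920.125
E: (44−1)·25.53² = 43·651.7809 = 28026.5787
Numerator = 799333.587; denominator = Σ(nₕ−1) = 382.
s²ₚ = 799333.587/382 = 2092.496... → 2092.5.

2092.5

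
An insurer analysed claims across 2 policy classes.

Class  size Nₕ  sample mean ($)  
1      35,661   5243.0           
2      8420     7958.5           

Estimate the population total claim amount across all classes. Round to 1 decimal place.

253981193.0

Estimate total by summing Nₕ·x̄ₕ over strata.
35661·5243.0 + 8420·7958.5 = 186970623 + 67010570 = 253981193.0.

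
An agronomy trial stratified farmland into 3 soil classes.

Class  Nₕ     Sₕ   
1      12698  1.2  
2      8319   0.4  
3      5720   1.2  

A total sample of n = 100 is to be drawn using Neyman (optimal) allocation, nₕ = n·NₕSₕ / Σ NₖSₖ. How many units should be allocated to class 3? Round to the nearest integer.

Σ NₕSₕ = 12698·1.2 + 8319·0.4 + 5720·1.2 = 25429.2.
Share for 3: 6864/25429.2 = 0.26993.
n_3 = 100 × 0.26993 = 26.993... → 27.

27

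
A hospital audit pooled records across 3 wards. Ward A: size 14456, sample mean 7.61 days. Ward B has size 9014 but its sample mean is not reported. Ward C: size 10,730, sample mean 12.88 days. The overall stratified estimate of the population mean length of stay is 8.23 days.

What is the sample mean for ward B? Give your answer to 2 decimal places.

Σ Nₕx̄ₕ = N·μ, so 9014·x̄_B = 34200·8.23 − (14456·7.61 + 10730·12.88).
= 281466 − 248212.56 = 33253.44.
x̄_B = 33253.44 / 9014 = 3.6891... → 3.69.

3.69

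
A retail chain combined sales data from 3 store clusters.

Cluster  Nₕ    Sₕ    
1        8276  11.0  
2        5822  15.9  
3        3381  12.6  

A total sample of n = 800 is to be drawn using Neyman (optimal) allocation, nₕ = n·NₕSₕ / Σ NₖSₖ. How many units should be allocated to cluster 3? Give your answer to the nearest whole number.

Σ NₕSₕ = 8276·11.0 + 5822·15.9 + 3381·12.6 = 226206.4.
Share for 3: 42600.6/226206.4 = 0.18833.
n_3 = 800 × 0.18833 = 150.661... → 151.

151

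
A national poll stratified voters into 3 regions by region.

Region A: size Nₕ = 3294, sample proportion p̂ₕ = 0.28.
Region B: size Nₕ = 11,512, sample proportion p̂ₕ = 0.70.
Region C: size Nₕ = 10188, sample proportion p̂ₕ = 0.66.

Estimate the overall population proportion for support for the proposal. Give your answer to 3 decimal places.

0.628

Wₕ = Nₕ/N with N = 24994: 0.1318, 0.4606, 0.4076.
p̂_st = 0.1318·0.28 + 0.4606·0.70 + 0.4076·0.66 ≈ 0.62834... → 0.628.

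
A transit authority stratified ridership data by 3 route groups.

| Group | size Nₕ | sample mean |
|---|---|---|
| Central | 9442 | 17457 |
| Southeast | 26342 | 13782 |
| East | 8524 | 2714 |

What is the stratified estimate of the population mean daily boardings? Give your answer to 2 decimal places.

12435.87

N = 9442 + 26342 + 8524 = 44308.
Weight each subgroup mean by Nₕ/N and sum.
Σ Nₕx̄ₕ = 9442·17457 + 26342·13782 + 8524·2714 = 164828994 + 363045444 + 23134136 = 551008574.
Divide by N: 551008574 / 44308 = 12435.8710... → 12435.87.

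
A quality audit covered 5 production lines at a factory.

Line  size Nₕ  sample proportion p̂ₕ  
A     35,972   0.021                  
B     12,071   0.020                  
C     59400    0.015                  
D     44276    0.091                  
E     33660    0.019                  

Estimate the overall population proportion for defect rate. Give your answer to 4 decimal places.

Wₕ = Nₕ/N with N = 185379: 0.1940, 0.0651, 0.3204, 0.2388, 0.1816.
p̂_st = 0.1940·0.021 + 0.0651·0.020 + 0.3204·0.015 + 0.2388·0.091 + 0.1816·0.019 ≈ 0.035368... → 0.0354.

0.0354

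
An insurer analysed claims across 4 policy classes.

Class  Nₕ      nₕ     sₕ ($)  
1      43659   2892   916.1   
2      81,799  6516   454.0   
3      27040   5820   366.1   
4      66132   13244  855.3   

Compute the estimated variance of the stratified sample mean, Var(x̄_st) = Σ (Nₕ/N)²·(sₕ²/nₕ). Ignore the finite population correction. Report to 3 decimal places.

21.406

N = 218630. Term for each stratum: Wₕ²sₕ²/nₕ.
Var(x̄_st) = 11.572189 + 4.427995 + 0.352266 + 5.053841 = 21.406291 → 21.406.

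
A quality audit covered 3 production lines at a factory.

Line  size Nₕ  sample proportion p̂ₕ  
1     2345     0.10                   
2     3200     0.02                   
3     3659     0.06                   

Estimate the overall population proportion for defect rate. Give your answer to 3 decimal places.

Wₕ = Nₕ/N with N = 9204: 0.2548, 0.3477, 0.3975.
p̂_st = 0.2548·0.10 + 0.3477·0.02 + 0.3975·0.06 ≈ 0.05628... → 0.056.

0.056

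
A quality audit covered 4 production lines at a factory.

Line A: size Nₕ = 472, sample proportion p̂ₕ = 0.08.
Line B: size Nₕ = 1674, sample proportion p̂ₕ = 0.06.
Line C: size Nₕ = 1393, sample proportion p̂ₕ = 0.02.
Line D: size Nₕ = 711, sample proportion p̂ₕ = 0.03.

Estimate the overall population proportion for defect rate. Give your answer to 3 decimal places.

0.044

N = 472 + 1674 + 1393 + 711 = 4250.
Overall proportion = Σ (Nₕ/N)·p̂ₕ.
Σ Nₕp̂ₕ = 37.76 + 100.44 + 27.86 + 21.33 = 187.39.
187.39 / 4250 = 0.04409... → 0.044.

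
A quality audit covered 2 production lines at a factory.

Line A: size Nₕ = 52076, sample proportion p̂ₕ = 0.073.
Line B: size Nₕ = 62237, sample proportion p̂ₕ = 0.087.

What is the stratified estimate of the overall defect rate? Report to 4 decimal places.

N = 52076 + 62237 = 114313.
Overall proportion = Σ (Nₕ/N)·p̂ₕ.
Σ Nₕp̂ₕ = 3801.548 + 5414.619 = 9216.167.
9216.167 / 114313 = 0.080622... → 0.0806.

0.0806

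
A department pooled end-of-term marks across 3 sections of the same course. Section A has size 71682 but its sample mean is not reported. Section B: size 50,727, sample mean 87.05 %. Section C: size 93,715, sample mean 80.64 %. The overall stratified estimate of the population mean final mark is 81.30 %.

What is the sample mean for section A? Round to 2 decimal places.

N = 71682 + 50727 + 93715 = 216124.
Overall total = μ·N = 81.30·216124 = 17570881.2.
Subtract the known strata: 50727·87.05 + 93715·80.64 = 11972962.95.
Remaining total for section A: 17570881.2 − 11972962.95 = 5597918.25.
Divide by its size: 5597918.25 / 71682 = 78.0938... → 78.09.

78.09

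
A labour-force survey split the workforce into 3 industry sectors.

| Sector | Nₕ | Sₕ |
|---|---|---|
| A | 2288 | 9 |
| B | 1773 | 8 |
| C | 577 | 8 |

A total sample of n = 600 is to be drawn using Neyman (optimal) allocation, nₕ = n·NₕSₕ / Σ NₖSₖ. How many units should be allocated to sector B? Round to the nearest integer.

216

Σ NₕSₕ = 2288·9 + 1773·8 + 577·8 = 39392.
Share for B: 14184/39392 = 0.36007.
n_B = 600 × 0.36007 = 216.044... → 216.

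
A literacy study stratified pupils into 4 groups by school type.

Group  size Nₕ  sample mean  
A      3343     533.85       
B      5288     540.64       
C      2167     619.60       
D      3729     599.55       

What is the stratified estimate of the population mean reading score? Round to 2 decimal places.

x̄_st = (Σ Nₕx̄ₕ) / (Σ Nₕ) = (3343·533.85 + 5288·540.64 + 2167·619.60 + 3729·599.55) / 14527
= 8221960.02 / 14527 = 565.9778... → 565.98.

565.98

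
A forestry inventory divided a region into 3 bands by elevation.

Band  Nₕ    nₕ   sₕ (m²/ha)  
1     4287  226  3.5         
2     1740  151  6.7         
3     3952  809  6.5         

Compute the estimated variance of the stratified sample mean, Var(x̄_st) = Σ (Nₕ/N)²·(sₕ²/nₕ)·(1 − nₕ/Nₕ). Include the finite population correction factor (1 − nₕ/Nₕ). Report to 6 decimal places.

0.024245

N = 9979; Wₕ = Nₕ/N.
band 1: (4287/9979)²·3.5²/226·(1 − 226/4287) = 0.009476328
band 2: (1740/9979)²·6.7²/151·(1 − 151/1740) = 0.008254139
band 3: (3952/9979)²·6.5²/809·(1 − 809/3952) = 0.006514266
Sum = 0.024244732 → 0.024245.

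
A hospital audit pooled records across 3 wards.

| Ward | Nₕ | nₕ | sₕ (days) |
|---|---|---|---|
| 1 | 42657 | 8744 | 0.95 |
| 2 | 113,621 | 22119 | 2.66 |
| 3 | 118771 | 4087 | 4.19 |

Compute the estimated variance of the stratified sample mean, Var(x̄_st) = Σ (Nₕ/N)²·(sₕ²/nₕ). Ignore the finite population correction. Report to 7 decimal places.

N = 275049. Term for each stratum: Wₕ²sₕ²/nₕ.
Var(x̄_st) = 0.0000024825 + 0.0000545877 + 0.0008009845 = 0.0008580547 → 0.0008581.

0.0008581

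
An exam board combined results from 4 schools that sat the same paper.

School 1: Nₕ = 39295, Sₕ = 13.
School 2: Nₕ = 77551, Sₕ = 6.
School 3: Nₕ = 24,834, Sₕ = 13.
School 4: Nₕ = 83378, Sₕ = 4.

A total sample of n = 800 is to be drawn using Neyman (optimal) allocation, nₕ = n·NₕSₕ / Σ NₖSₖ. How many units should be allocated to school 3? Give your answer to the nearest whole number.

1: NₕSₕ = 39295·13 = 510835
2: NₕSₕ = 77551·6 = 465306
3: NₕSₕ = 24834·13 = 322842
4: NₕSₕ = 83378·4 = 333512
Σ NₕSₕ = 1632495.
n_3 = 800·322842/1632495 = 158.208... → 158.

158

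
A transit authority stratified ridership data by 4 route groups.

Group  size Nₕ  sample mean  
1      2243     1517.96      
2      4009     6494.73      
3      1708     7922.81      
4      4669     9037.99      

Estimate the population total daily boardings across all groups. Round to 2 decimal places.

Population total = Σ Nₕ·x̄ₕ (each stratum's size times its mean).
2243·1517.96 + 4009·6494.73 + 1708·7922.81 + 4669·9037.99 = 3404784.28 + 26037372.57 + 13532159.48 + 42198375.31 = 85172691.64.

85172691.64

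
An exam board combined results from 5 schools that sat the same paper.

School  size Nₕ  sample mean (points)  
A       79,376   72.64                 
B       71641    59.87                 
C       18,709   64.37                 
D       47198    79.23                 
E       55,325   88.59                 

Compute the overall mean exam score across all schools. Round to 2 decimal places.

x̄_st = (Σ Nₕx̄ₕ) / (Σ Nₕ) = (79376·72.64 + 71641·59.87 + 18709·64.37 + 47198·79.23 + 55325·88.59) / 272249
= 19900056.93 / 272249 = 73.0951... → 73.10.

73.10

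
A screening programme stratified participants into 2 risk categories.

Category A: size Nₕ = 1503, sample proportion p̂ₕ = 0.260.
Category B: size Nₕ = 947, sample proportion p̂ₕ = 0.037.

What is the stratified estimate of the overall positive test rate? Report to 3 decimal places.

Wₕ = Nₕ/N with N = 2450: 0.6135, 0.3865.
p̂_st = 0.6135·0.260 + 0.3865·0.037 ≈ 0.17380... → 0.174.

0.174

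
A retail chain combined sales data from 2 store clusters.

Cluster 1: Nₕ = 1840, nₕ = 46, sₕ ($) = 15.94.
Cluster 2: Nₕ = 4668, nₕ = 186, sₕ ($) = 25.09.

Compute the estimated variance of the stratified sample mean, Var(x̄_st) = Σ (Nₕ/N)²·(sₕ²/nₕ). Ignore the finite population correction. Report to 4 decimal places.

N = 6508; Wₕ = Nₕ/N.
cluster 1: (1840/6508)²·15.94²/46 = 0.4415291
cluster 2: (4668/6508)²·25.09²/186 = 1.7412254
Sum = 2.1827545 → 2.1828.

2.1828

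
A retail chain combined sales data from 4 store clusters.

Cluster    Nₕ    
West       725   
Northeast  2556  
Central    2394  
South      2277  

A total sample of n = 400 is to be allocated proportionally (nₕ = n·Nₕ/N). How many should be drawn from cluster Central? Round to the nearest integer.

N = 725 + 2556 + 2394 + 2277 = 7952.
n_Central = 400·2394/7952 = 120.423... → 120.

120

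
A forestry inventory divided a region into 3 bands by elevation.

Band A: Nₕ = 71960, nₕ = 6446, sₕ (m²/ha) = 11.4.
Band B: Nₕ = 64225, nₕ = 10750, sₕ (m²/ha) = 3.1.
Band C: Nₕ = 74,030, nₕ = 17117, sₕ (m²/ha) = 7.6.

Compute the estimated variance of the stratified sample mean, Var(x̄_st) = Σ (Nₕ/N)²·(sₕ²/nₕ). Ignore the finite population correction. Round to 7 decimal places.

0.0028645

N = 210215. Term for each stratum: Wₕ²sₕ²/nₕ.
Var(x̄_st) = 0.0023625135 + 0.0000834441 + 0.0004184925 = 0.0028644501 → 0.0028645.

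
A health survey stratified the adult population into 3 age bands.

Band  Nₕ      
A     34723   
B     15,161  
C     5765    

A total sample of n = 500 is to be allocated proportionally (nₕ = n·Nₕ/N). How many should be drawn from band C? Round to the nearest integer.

52

N = 34723 + 15161 + 5765 = 55649.
n_C = 500·5765/55649 = 51.798... → 52.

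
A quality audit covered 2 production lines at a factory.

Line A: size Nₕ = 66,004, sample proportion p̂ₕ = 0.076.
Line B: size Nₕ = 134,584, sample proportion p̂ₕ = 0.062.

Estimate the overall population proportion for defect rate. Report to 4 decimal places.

N = 66004 + 134584 = 200588.
Overall proportion = Σ (Nₕ/N)·p̂ₕ.
Σ Nₕp̂ₕ = 5016.304 + 8344.208 = 13360.512.
13360.512 / 200588 = 0.066607... → 0.0666.

0.0666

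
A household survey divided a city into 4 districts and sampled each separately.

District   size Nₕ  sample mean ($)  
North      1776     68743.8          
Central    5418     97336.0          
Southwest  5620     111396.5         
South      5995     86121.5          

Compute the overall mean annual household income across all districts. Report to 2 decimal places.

x̄_st = (Σ Nₕx̄ₕ) / (Σ Nₕ) = (1776·68743.8 + 5418·97336.0 + 5620·111396.5 + 5995·86121.5) / 18809
= 1791802159.3 / 18809 = 95263.0209... → 95263.02.

95263.02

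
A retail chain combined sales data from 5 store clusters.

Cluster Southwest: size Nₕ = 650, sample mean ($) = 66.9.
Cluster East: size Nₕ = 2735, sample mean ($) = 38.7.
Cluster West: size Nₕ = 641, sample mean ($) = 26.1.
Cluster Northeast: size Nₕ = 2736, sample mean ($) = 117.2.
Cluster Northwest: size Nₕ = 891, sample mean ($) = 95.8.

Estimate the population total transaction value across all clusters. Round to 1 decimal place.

572076.6

Southwest: 650·66.9 = 43485
East: 2735·38.7 = 105844.5
West: 641·26.1 = 16730.1
Northeast: 2736·117.2 = 320659.2
Northwest: 891·95.8 = 85357.8
τ̂ = Σ Nₕx̄ₕ = 572076.6.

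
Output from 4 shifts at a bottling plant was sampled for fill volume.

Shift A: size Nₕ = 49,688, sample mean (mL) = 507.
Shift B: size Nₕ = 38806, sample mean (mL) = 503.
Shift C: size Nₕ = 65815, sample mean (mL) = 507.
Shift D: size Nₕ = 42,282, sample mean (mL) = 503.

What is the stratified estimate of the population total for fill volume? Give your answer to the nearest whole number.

99347285

Population total = Σ Nₕ·x̄ₕ (each stratum's size times its mean).
49688·507 + 38806·503 + 65815·507 + 42282·503 = 25191816 + 19519418 + 33368205 + 21267846 = 99347285.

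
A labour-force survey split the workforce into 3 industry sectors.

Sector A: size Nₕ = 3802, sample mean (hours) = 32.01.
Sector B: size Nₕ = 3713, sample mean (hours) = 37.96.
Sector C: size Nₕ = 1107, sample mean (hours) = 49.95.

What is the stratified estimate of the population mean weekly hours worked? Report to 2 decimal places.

x̄_st = (Σ Nₕx̄ₕ) / (Σ Nₕ) = (3802·32.01 + 3713·37.96 + 1107·49.95) / 8622
= 317942.15 / 8622 = 36.8757... → 36.88.

36.88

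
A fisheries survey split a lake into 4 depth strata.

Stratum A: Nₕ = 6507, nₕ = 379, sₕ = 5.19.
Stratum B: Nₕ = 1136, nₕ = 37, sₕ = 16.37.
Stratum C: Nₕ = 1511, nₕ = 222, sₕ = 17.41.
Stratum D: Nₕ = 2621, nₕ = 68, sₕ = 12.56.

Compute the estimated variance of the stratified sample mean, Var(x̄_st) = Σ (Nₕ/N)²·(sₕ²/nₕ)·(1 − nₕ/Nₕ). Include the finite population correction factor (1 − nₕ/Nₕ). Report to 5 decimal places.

N = 11775; Wₕ = Nₕ/N.
stratum A: (6507/11775)²·5.19²/379·(1 − 379/6507) = 0.02043964
stratum B: (1136/11775)²·16.37²/37·(1 − 37/1136) = 0.06521535
stratum C: (1511/11775)²·17.41²/222·(1 − 222/1511) = 0.01917963
stratum D: (2621/11775)²·12.56²/68·(1 − 68/2621) = 0.11196090
Sum = 0.21679551 → 0.21680.

0.21680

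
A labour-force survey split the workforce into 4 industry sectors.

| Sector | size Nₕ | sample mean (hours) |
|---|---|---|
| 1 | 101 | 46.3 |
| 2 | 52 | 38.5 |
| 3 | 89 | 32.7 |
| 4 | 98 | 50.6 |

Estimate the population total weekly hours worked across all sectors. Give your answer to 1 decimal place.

Estimate total by summing Nₕ·x̄ₕ over strata.
101·46.3 + 52·38.5 + 89·32.7 + 98·50.6 = 4676.3 + 2002 + 2910.3 + 4958.8 = 14547.4.

14547.4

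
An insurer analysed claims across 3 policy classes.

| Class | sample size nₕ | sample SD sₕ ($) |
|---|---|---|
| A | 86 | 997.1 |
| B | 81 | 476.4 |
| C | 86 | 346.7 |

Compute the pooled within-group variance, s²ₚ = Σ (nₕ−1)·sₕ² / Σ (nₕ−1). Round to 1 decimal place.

A: (86−1)·997.1² = 85·994208.41 = 84507714.85
B: (81−1)·476.4² = 80·226956.96 = 18156556.8
C: (86−1)·346.7² = 85·120200.89 = 10217075.65
Numerator = 112881347.3; denominator = Σ(nₕ−1) = 250.
s²ₚ = 112881347.3/250 = 451525.389... → 451525.4.

451525.4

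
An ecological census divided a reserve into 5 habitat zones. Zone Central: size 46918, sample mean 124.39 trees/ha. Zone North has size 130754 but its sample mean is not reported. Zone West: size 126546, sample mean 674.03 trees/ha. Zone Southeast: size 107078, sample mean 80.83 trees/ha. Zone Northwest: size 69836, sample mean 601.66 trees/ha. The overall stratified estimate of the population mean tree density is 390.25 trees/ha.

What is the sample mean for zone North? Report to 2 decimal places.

Σ Nₕx̄ₕ = N·μ, so 130754·x̄_North = 481132·390.25 − (46918·124.39 + 126546·674.03 + 107078·80.83 + 69836·601.66).
= 187761763 − 141804572.9 = 45957190.1.
x̄_North = 45957190.1 / 130754 = 351.4783... → 351.48.

351.48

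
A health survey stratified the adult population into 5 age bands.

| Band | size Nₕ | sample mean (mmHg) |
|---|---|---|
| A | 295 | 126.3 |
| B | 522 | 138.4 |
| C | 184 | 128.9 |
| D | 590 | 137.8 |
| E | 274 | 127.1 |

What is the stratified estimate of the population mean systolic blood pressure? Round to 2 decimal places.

x̄_st = (Σ Nₕx̄ₕ) / (Σ Nₕ) = (295·126.3 + 522·138.4 + 184·128.9 + 590·137.8 + 274·127.1) / 1865
= 249348.3 / 1865 = 133.6988... → 133.70.

133.70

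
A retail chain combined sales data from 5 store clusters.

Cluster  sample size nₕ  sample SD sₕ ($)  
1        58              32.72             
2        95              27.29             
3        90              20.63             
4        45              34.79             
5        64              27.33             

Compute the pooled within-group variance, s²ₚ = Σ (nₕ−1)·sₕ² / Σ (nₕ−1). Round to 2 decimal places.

775.85

Degrees of freedom: 57 + 94 + 89 + 44 + 63 = 347.
Σ(nₕ−1)sₕ² = 57·1070.5984 + 94·744.7441 + 89·425.5969 + 44·1210.3441 + 63·746.9289 = 269219.8394.
s²ₚ = 269219.8394 / 347 = 775.8497... → 775.85.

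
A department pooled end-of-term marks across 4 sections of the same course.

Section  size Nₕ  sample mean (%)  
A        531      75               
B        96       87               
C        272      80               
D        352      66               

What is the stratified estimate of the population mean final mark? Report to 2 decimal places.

74.48

x̄_st = (Σ Nₕx̄ₕ) / (Σ Nₕ) = (531·75 + 96·87 + 272·80 + 352·66) / 1251
= 93169 / 1251 = 74.4756... → 74.48.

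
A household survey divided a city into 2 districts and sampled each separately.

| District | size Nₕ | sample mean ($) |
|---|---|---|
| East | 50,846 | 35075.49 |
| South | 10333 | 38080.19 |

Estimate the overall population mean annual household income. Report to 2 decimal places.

35582.98

x̄_st = (Σ Nₕx̄ₕ) / (Σ Nₕ) = (50846·35075.49 + 10333·38080.19) / 61179
= 2176930967.81 / 61179 = 35582.9773... → 35582.98.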